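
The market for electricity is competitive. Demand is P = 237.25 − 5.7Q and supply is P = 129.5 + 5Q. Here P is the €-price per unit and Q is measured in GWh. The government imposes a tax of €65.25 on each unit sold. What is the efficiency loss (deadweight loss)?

€198.95

Competitive equilibrium: 237.25 − 5.7Q = 129.5 + 5Q → Q* = 10.0701, P* = 179.8505.
With the tax, the buyer price exceeds the seller price by 65.25: (237.25 − 5.7Q) − (129.5 + 5Q) = 65.25 → Q' = 3.972.
ΔQ = 10.0701 − 3.972 = 6.0981; the wedge equals the tax, 65.25.
The triangle = ½ × 6.0981 × 65.25 = €198.95.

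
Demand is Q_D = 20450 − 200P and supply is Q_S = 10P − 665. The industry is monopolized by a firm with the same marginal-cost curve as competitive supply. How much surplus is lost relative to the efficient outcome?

In inverse form: demand P = 102.25 − 0.005Q, supply P = 66.5 + 0.1Q.
Competitive equilibrium: 102.25 − 0.005Q = 66.5 + 0.1Q → Q* = 340.4762, P* = 100.5476.
Marginal revenue: MR = 102.25 − 0.01Q. Set MR = MC: 102.25 − 0.01Q = 66.5 + 0.1Q → Q_m = 325.
Price P_m = 102.25 − 0.005·325 = 100.625; MC(Q_m) = 66.5 + 0.1·325 = 99.
Competitive Q* = 340.4762, so ΔQ = 15.4762; wedge = 100.625 − 99 = 1.625.
The triangle = ½ × 15.4762 × 1.625 = 12.57.

12.57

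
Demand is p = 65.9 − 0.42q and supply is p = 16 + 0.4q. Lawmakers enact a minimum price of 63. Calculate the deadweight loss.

1193.30

Competitive equilibrium: 65.9 − 0.42q = 16 + 0.4q → q* = 60.8537, p* = 40.3415.
At the floor p = 63, quantity demanded = (65.9 − 63)/0.42 = 6.9048.
Sellers' marginal cost at q' = 6.9048: 16 + 0.4·6.9048 = 18.7619.
Δq = 60.8537 − 6.9048 = 53.9489; wedge = 63 − 18.7619 = 44.2381.
Welfare loss = ½ × 53.9489 × 44.2381 = 1193.30.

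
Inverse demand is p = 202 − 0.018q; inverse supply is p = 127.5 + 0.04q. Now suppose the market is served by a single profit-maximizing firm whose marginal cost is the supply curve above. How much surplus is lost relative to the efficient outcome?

Competitive equilibrium: 202 − 0.018q = 127.5 + 0.04q → q* = 1284.48276, p* = 178.87931.
Marginal revenue: MR = 202 − 0.036q. Set MR = MC: 202 − 0.036q = 127.5 + 0.04q → q_m = 980.26316.
Price p_m = 202 − 0.018·980.26316 = 184.35526; MC(q_m) = 127.5 + 0.04·980.26316 = 166.71053.
Competitive q* = 1284.48276, so Δq = 304.2196; wedge = 184.35526 − 166.71053 = 17.64473.
Deadweight loss = ½ × 304.2196 × 17.64473 = 2683.94.

2683.94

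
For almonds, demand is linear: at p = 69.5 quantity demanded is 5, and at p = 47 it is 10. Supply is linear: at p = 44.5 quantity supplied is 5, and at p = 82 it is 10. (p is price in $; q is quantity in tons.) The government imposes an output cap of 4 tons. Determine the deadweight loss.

$57.04

Demand slope = (47 − 69.5)/(10 − 5) = −4.5, so p = 92 − 4.5q.
Supply slope = (82 − 44.5)/(10 − 5) = 7.5, so p = 7 + 7.5q.
Competitive equilibrium: 92 − 4.5q = 7 + 7.5q → q* = 7.0833, p* = 60.125.
At q = 4: demand price = 92 − 4.5·4 = 74; supply price = 7 + 7.5·4 = 37.
Δq = 7.0833 − 4 = 3.0833; wedge = 74 − 37 = 37.
Deadweight loss = ½ × 3.0833 × 37 = $57.04.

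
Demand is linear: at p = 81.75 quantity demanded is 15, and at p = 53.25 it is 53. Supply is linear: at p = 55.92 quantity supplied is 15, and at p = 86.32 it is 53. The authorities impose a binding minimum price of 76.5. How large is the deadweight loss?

72.39

Demand slope = (53.25 − 81.75)/(53 − 15) = −0.75, so p = 93 − 0.75q.
Supply slope = (86.32 − 55.92)/(53 − 15) = 0.8, so p = 43.92 + 0.8q.
Competitive equilibrium: 93 − 0.75q = 43.92 + 0.8q → q* = 31.6645, p* = 69.2516.
At the floor p = 76.5, quantity demanded = (93 − 76.5)/0.75 = 22.
Sellers' marginal cost at q' = 22: 43.92 + 0.8·22 = 61.52.
Δq = 31.6645 − 22 = 9.6645; wedge = 76.5 − 61.52 = 14.98.
The triangle = ½ × 9.6645 × 14.98 = 72.39.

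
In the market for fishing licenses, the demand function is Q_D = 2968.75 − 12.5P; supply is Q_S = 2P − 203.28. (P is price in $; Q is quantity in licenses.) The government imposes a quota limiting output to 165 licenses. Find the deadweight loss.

In inverse form: demand P = 237.5 − 0.08Q, supply P = 101.64 + 0.5Q.
Competitive equilibrium: 237.5 − 0.08Q = 101.64 + 0.5Q → Q* = 234.2414, P* = 218.7607.
At Q = 165: demand price = 237.5 − 0.08·165 = 224.3; supply price = 101.64 + 0.5·165 = 184.14.
ΔQ = 234.2414 − 165 = 69.2414; wedge = 224.3 − 184.14 = 40.16.
The triangle = ½ × 69.2414 × 40.16 = $1390.37.

$1390.37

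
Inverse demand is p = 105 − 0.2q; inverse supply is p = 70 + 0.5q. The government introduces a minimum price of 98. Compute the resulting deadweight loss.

Competitive equilibrium: 105 − 0.2q = 70 + 0.5q → q* = 50, p* = 95.
At the floor p = 98, quantity demanded = (105 − 98)/0.2 = 35.
Sellers' marginal cost at q' = 35: 70 + 0.5·35 = 87.5.
Δq = 50 − 35 = 15; wedge = 98 − 87.5 = 10.5.
Deadweight loss = ½ × 15 × 10.5 = 78.75.

78.75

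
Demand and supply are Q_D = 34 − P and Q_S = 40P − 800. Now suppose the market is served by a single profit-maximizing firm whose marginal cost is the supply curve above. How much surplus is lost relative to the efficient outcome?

In inverse form: demand P = 34 − Q, supply P = 20 + 0.025Q.
Competitive equilibrium: 34 − Q = 20 + 0.025Q → Q* = 13.6585, P* = 20.3415.
Marginal revenue: MR = 34 − 2Q. Set MR = MC: 34 − 2Q = 20 + 0.025Q → Q_m = 6.9136.
Price P_m = 34 − 1·6.9136 = 27.0864; MC(Q_m) = 20 + 0.025·6.9136 = 20.1728.
Competitive Q* = 13.6585, so ΔQ = 6.7449; wedge = 27.0864 − 20.1728 = 6.9136.
The triangle = ½ × 6.7449 × 6.9136 = 23.32.

23.32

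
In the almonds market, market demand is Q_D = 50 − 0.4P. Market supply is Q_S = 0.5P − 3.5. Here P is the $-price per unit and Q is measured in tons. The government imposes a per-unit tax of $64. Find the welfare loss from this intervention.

In inverse form: demand P = 125 − 2.5Q, supply P = 7 + 2Q.
Competitive equilibrium: 125 − 2.5Q = 7 + 2Q → Q* = 26.2222, P* = 59.4444.
With the tax, the buyer price exceeds the seller price by 64: (125 − 2.5Q) − (7 + 2Q) = 64 → Q' = 12.
ΔQ = 26.2222 − 12 = 14.2222; the wedge equals the tax, 64.
DWL = ½ × 14.2222 × 64 = $455.11.

$455.11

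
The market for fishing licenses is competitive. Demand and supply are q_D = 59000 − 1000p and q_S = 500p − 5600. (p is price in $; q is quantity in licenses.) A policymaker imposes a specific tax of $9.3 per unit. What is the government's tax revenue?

$119350

In inverse form: demand p = 59 − 0.001q, supply p = 11.2 + 0.002q.
Competitive equilibrium: 59 − 0.001q = 11.2 + 0.002q → q* = 15933.3333, p* = 43.0667.
With the tax, the buyer price exceeds the seller price by 9.3: (59 − 0.001q) − (11.2 + 0.002q) = 9.3 → q' = 12833.3333.
Tax revenue = 9.3 × 12833.3333 = $119350.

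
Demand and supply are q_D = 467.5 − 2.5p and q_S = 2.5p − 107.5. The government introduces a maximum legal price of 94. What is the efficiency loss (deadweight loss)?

1102.50

In inverse form: demand p = 187 − 0.4q, supply p = 43 + 0.4q.
Competitive equilibrium: 187 − 0.4q = 43 + 0.4q → q* = 180, p* = 115.
At the ceiling p = 94, quantity supplied = (94 − 43)/0.4 = 127.5.
Willingness to pay at q' = 127.5: 187 − 0.4·127.5 = 136.
Δq = 180 − 127.5 = 52.5; wedge = 136 − 94 = 42.
Deadweight loss = ½ × 52.5 × 42 = 1102.50.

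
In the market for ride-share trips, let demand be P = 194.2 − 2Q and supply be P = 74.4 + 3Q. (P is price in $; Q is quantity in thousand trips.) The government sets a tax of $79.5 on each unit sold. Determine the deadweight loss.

$632.025 thousand

Competitive equilibrium: 194.2 − 2Q = 74.4 + 3Q → Q* = 23.96, P* = 146.28.
With the tax, the buyer price exceeds the seller price by 79.5: (194.2 − 2Q) − (74.4 + 3Q) = 79.5 → Q' = 8.06.
ΔQ = 23.96 − 8.06 = 15.9; the wedge equals the tax, 79.5.
The triangle = ½ × 15.9 × 79.5 = $632.025 thousand.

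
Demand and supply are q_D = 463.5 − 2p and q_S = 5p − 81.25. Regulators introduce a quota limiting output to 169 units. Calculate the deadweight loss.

6748.46

In inverse form: demand p = 231.75 − 0.5q, supply p = 16.25 + 0.2q.
Competitive equilibrium: 231.75 − 0.5q = 16.25 + 0.2q → q* = 307.8571, p* = 77.8214.
At q = 169: demand price = 231.75 − 0.5·169 = 147.25; supply price = 16.25 + 0.2·169 = 50.05.
Δq = 307.8571 − 169 = 138.8571; wedge = 147.25 − 50.05 = 97.2.
Deadweight loss = ½ × 138.8571 × 97.2 = 6748.46.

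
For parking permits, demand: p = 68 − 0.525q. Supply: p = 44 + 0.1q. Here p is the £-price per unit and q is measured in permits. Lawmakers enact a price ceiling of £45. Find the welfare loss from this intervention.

£252.05

Competitive equilibrium: 68 − 0.525q = 44 + 0.1q → q* = 38.4, p* = 47.84.
At the ceiling p = 45, quantity supplied = (45 − 44)/0.1 = 10.
Willingness to pay at q' = 10: 68 − 0.525·10 = 62.75.
Δq = 38.4 − 10 = 28.4; wedge = 62.75 − 45 = 17.75.
Welfare loss = ½ × 28.4 × 17.75 = £252.05.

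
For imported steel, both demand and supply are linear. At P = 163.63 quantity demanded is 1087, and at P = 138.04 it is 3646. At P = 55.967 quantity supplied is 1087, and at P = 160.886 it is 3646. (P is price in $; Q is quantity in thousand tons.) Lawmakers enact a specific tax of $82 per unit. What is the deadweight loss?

Demand slope = (138.04 − 163.63)/(3646 − 1087) = −0.01, so P = 174.5 − 0.01Q.
Supply slope = (160.886 − 55.967)/(3646 − 1087) = 0.041, so P = 11.4 + 0.041Q.
Competitive equilibrium: 174.5 − 0.01Q = 11.4 + 0.041Q → Q* = 3198.0392, P* = 142.5196.
With the tax, the buyer price exceeds the seller price by 82: (174.5 − 0.01Q) − (11.4 + 0.041Q) = 82 → Q' = 1590.1961.
ΔQ = 3198.0392 − 1590.1961 = 1607.8431; the wedge equals the tax, 82.
DWL = ½ × 1607.8431 × 82 = $65921.57 thousand.

$65921.57 thousand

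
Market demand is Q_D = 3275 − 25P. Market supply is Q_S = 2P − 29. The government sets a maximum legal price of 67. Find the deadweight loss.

In inverse form: demand P = 131 − 0.04Q, supply P = 14.5 + 0.5Q.
Competitive equilibrium: 131 − 0.04Q = 14.5 + 0.5Q → Q* = 215.7407, P* = 122.3704.
At the ceiling P = 67, quantity supplied = (67 − 14.5)/0.5 = 105.
Willingness to pay at Q' = 105: 131 − 0.04·105 = 126.8.
ΔQ = 215.7407 − 105 = 110.7407; wedge = 126.8 − 67 = 59.8.
The triangle = ½ × 110.7407 × 59.8 = 3311.15.

3311.15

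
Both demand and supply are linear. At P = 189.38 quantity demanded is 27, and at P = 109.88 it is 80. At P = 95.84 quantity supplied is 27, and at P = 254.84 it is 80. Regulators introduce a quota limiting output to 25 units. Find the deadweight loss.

Demand slope = (109.88 − 189.38)/(80 − 27) = −1.5, so P = 229.88 − 1.5Q.
Supply slope = (254.84 − 95.84)/(80 − 27) = 3, so P = 14.84 + 3Q.
Competitive equilibrium: 229.88 − 1.5Q = 14.84 + 3Q → Q* = 47.7867, P* = 158.2.
At Q = 25: demand price = 229.88 − 1.5·25 = 192.38; supply price = 14.84 + 3·25 = 89.84.
ΔQ = 47.7867 − 25 = 22.7867; wedge = 192.38 − 89.84 = 102.54.
DWL = ½ × 22.7867 × 102.54 = 1168.27.

1168.27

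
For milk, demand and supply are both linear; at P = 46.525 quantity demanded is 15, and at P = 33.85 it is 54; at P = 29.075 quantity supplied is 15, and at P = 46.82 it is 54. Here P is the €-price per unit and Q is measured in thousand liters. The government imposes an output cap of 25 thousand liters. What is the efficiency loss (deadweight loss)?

€59.69 thousand

Demand slope = (33.85 − 46.525)/(54 − 15) = −0.325, so P = 51.4 − 0.325Q.
Supply slope = (46.82 − 29.075)/(54 − 15) = 0.455, so P = 22.25 + 0.455Q.
Competitive equilibrium: 51.4 − 0.325Q = 22.25 + 0.455Q → Q* = 37.3718, P* = 39.2542.
At Q = 25: demand price = 51.4 − 0.325·25 = 43.275; supply price = 22.25 + 0.455·25 = 33.625.
ΔQ = 37.3718 − 25 = 12.3718; wedge = 43.275 − 33.625 = 9.65.
Welfare loss = ½ × 12.3718 × 9.65 = €59.69 thousand.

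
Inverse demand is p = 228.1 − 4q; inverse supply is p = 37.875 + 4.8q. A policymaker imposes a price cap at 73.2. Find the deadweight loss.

Competitive equilibrium: 228.1 − 4q = 37.875 + 4.8q → q* = 21.61648, p* = 141.63409.
At the ceiling p = 73.2, quantity supplied = (73.2 − 37.875)/4.8 = 7.35938.
Willingness to pay at q' = 7.35938: 228.1 − 4·7.35938 = 198.66248.
Δq = 21.61648 − 7.35938 = 14.2571; wedge = 198.66248 − 73.2 = 125.46248.
Welfare loss = ½ × 14.2571 × 125.46248 = 894.37.

894.37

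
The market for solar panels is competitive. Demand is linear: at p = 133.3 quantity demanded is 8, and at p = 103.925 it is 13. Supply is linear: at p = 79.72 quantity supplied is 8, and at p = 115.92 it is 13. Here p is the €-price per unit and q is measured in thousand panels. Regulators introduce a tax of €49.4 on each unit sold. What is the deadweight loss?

€93.04 thousand

Demand slope = (103.925 − 133.3)/(13 − 8) = −5.875, so p = 180.3 − 5.875q.
Supply slope = (115.92 − 79.72)/(13 − 8) = 7.24, so p = 21.8 + 7.24q.
Competitive equilibrium: 180.3 − 5.875q = 21.8 + 7.24q → q* = 12.0854, p* = 109.2983.
With the tax, the buyer price exceeds the seller price by 49.4: (180.3 − 5.875q) − (21.8 + 7.24q) = 49.4 → q' = 8.3187.
Δq = 12.0854 − 8.3187 = 3.7667; the wedge equals the tax, 49.4.
The triangle = ½ × 3.7667 × 49.4 = €93.04 thousand.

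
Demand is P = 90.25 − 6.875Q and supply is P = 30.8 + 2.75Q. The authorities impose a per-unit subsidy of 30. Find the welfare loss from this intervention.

46.75

Competitive equilibrium: 90.25 − 6.875Q = 30.8 + 2.75Q → Q* = 6.1766, P* = 47.7857.
The subsidy lowers effective supply by 30: P = 0.8 + 2.75Q.
New quantity: 90.25 − 6.875Q = 0.8 + 2.75Q → Q' = 9.2935.
Overproduction ΔQ = 9.2935 − 6.1766 = 3.1169; wedge = subsidy = 30.
DWL = ½ × 3.1169 × 30 = 46.75.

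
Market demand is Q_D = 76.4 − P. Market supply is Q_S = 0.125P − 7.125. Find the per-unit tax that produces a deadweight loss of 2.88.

In inverse form: demand P = 76.4 − Q, supply P = 57 + 8Q.
Competitive equilibrium: 76.4 − Q = 57 + 8Q → Q* = 2.1556, P* = 74.2444.
A tax t gives ΔQ = t/9 and wedge t, so DWL = t²/18.
t²/18 = 2.88 → t² = 51.84 → t = 7.2.

7.2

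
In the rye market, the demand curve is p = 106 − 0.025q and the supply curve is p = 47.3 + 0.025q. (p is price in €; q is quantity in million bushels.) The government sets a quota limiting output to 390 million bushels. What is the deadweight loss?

€15366.40 million

Competitive equilibrium: 106 − 0.025q = 47.3 + 0.025q → q* = 1174, p* = 76.65.
At q = 390: demand price = 106 − 0.025·390 = 96.25; supply price = 47.3 + 0.025·390 = 57.05.
Δq = 1174 − 390 = 784; wedge = 96.25 − 57.05 = 39.2.
DWL = ½ × 784 × 39.2 = €15366.40 million.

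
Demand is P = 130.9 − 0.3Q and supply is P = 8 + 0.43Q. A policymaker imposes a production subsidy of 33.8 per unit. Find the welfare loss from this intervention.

Competitive equilibrium: 130.9 − 0.3Q = 8 + 0.43Q → Q* = 168.3562, P* = 80.3932.
The subsidy lowers effective supply by 33.8: P = 0.43Q − 25.8.
New quantity: 130.9 − 0.3Q = 0.43Q − 25.8 → Q' = 214.6575.
Overproduction ΔQ = 214.6575 − 168.3562 = 46.3013; wedge = subsidy = 33.8.
Welfare loss = ½ × 46.3013 × 33.8 = 782.49.

782.49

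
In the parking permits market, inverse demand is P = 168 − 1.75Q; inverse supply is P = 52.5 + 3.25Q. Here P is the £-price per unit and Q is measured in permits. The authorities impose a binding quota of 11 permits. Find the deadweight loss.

£366.025

Competitive equilibrium: 168 − 1.75Q = 52.5 + 3.25Q → Q* = 23.1, P* = 127.575.
At Q = 11: demand price = 168 − 1.75·11 = 148.75; supply price = 52.5 + 3.25·11 = 88.25.
ΔQ = 23.1 − 11 = 12.1; wedge = 148.75 − 88.25 = 60.5.
The triangle = ½ × 12.1 × 60.5 = £366.025.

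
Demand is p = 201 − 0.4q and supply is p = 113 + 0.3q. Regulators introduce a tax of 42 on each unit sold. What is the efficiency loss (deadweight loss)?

1260

Competitive equilibrium: 201 − 0.4q = 113 + 0.3q → q* = 125.7143, p* = 150.7143.
With the tax, the buyer price exceeds the seller price by 42: (201 − 0.4q) − (113 + 0.3q) = 42 → q' = 65.7143.
Δq = 125.7143 − 65.7143 = 60; the wedge equals the tax, 42.
Welfare loss = ½ × 60 × 42 = 1260.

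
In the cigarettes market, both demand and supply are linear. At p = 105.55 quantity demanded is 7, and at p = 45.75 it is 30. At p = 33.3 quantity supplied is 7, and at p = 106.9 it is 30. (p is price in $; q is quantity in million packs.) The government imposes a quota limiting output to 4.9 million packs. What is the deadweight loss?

Demand slope = (45.75 − 105.55)/(30 − 7) = −2.6, so p = 123.75 − 2.6q.
Supply slope = (106.9 − 33.3)/(30 − 7) = 3.2, so p = 10.9 + 3.2q.
Competitive equilibrium: 123.75 − 2.6q = 10.9 + 3.2q → q* = 19.4569, p* = 73.1621.
At q = 4.9: demand price = 123.75 − 2.6·4.9 = 111.01; supply price = 10.9 + 3.2·4.9 = 26.58.
Δq = 19.4569 − 4.9 = 14.5569; wedge = 111.01 − 26.58 = 84.43.
Welfare loss = ½ × 14.5569 × 84.43 = $614.52 million.

$614.52 million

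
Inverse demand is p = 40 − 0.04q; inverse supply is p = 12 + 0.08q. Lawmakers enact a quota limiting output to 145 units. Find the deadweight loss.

468.17

Competitive equilibrium: 40 − 0.04q = 12 + 0.08q → q* = 233.3333, p* = 30.6667.
At q = 145: demand price = 40 − 0.04·145 = 34.2; supply price = 12 + 0.08·145 = 23.6.
Δq = 233.3333 − 145 = 88.3333; wedge = 34.2 − 23.6 = 10.6.
The triangle = ½ × 88.3333 × 10.6 = 468.17.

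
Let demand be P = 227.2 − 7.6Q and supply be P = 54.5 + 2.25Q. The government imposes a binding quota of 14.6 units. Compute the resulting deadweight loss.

Competitive equilibrium: 227.2 − 7.6Q = 54.5 + 2.25Q → Q* = 17.533, P* = 93.9492.
At Q = 14.6: demand price = 227.2 − 7.6·14.6 = 116.24; supply price = 54.5 + 2.25·14.6 = 87.35.
ΔQ = 17.533 − 14.6 = 2.933; wedge = 116.24 − 87.35 = 28.89.
The triangle = ½ × 2.933 × 28.89 = 42.37.

42.37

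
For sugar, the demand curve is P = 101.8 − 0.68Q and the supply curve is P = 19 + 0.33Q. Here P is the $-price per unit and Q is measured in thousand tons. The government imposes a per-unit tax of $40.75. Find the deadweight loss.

$822.06 thousand

Competitive equilibrium: 101.8 − 0.68Q = 19 + 0.33Q → Q* = 81.9802, P* = 46.0535.
With the tax, the buyer price exceeds the seller price by 40.75: (101.8 − 0.68Q) − (19 + 0.33Q) = 40.75 → Q' = 41.6337.
ΔQ = 81.9802 − 41.6337 = 40.3465; the wedge equals the tax, 40.75.
DWL = ½ × 40.3465 × 40.75 = $822.06 thousand.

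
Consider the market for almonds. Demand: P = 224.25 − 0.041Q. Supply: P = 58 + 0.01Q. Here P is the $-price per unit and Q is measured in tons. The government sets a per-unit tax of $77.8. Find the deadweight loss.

$59341.57

Competitive equilibrium: 224.25 − 0.041Q = 58 + 0.01Q → Q* = 3259.8039, P* = 90.598.
With the tax, the buyer price exceeds the seller price by 77.8: (224.25 − 0.041Q) − (58 + 0.01Q) = 77.8 → Q' = 1734.3137.
ΔQ = 3259.8039 − 1734.3137 = 1525.4902; the wedge equals the tax, 77.8.
The triangle = ½ × 1525.4902 × 77.8 = $59341.57.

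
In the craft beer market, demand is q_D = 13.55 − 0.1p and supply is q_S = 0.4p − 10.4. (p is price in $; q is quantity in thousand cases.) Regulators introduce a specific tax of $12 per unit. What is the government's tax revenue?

$93.60 thousand

In inverse form: demand p = 135.5 − 10q, supply p = 26 + 2.5q.
Competitive equilibrium: 135.5 − 10q = 26 + 2.5q → q* = 8.76, p* = 47.9.
With the tax, the buyer price exceeds the seller price by 12: (135.5 − 10q) − (26 + 2.5q) = 12 → q' = 7.8.
Tax revenue = 12 × 7.8 = $93.60 thousand.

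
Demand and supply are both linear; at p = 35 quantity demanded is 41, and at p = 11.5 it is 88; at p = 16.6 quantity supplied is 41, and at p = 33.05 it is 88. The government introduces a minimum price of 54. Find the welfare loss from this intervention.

1512.05

Demand slope = (11.5 − 35)/(88 − 41) = −0.5, so p = 55.5 − 0.5q.
Supply slope = (33.05 − 16.6)/(88 − 41) = 0.35, so p = 2.25 + 0.35q.
Competitive equilibrium: 55.5 − 0.5q = 2.25 + 0.35q → q* = 62.6471, p* = 24.1765.
At the floor p = 54, quantity demanded = (55.5 − 54)/0.5 = 3.
Sellers' marginal cost at q' = 3: 2.25 + 0.35·3 = 3.3.
Δq = 62.6471 − 3 = 59.6471; wedge = 54 − 3.3 = 50.7.
DWL = ½ × 59.6471 × 50.7 = 1512.05.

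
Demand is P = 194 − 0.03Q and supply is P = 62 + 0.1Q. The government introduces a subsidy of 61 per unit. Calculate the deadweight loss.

14311.54

Competitive equilibrium: 194 − 0.03Q = 62 + 0.1Q → Q* = 1015.3846, P* = 163.5385.
The subsidy lowers effective supply by 61: P = 1 + 0.1Q.
New quantity: 194 − 0.03Q = 1 + 0.1Q → Q' = 1484.6154.
Overproduction ΔQ = 1484.6154 − 1015.3846 = 469.2308; wedge = subsidy = 61.
The triangle = ½ × 469.2308 × 61 = 14311.54.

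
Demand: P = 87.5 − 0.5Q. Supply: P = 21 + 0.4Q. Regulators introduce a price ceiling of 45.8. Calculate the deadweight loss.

63.61

Competitive equilibrium: 87.5 − 0.5Q = 21 + 0.4Q → Q* = 73.8889, P* = 50.5556.
At the ceiling P = 45.8, quantity supplied = (45.8 − 21)/0.4 = 62.
Willingness to pay at Q' = 62: 87.5 − 0.5·62 = 56.5.
ΔQ = 73.8889 − 62 = 11.8889; wedge = 56.5 − 45.8 = 10.7.
DWL = ½ × 11.8889 × 10.7 = 63.61.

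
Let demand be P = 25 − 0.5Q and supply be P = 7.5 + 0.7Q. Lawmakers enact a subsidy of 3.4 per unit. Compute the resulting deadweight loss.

Competitive equilibrium: 25 − 0.5Q = 7.5 + 0.7Q → Q* = 14.5833, P* = 17.7083.
The subsidy lowers effective supply by 3.4: P = 4.1 + 0.7Q.
New quantity: 25 − 0.5Q = 4.1 + 0.7Q → Q' = 17.4167.
Overproduction ΔQ = 17.4167 − 14.5833 = 2.8334; wedge = subsidy = 3.4.
The triangle = ½ × 2.8334 × 3.4 = 4.82.

4.82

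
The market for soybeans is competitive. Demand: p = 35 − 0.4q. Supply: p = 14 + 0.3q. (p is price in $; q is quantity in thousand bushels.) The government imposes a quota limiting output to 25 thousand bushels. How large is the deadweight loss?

Competitive equilibrium: 35 − 0.4q = 14 + 0.3q → q* = 30, p* = 23.
At q = 25: demand price = 35 − 0.4·25 = 25; supply price = 14 + 0.3·25 = 21.5.
Δq = 30 − 25 = 5; wedge = 25 − 21.5 = 3.5.
Welfare loss = ½ × 5 × 3.5 = $8.75 thousand.

$8.75 thousand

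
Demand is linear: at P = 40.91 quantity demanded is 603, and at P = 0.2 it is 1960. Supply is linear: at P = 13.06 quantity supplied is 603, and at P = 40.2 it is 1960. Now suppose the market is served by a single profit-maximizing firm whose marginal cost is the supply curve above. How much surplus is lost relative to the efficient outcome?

4730.625

Demand slope = (0.2 − 40.91)/(1960 − 603) = −0.03, so P = 59 − 0.03Q.
Supply slope = (40.2 − 13.06)/(1960 − 603) = 0.02, so P = 1 + 0.02Q.
Competitive equilibrium: 59 − 0.03Q = 1 + 0.02Q → Q* = 1160, P* = 24.2.
Marginal revenue: MR = 59 − 0.06Q. Set MR = MC: 59 − 0.06Q = 1 + 0.02Q → Q_m = 725.
Price P_m = 59 − 0.03·725 = 37.25; MC(Q_m) = 1 + 0.02·725 = 15.5.
Competitive Q* = 1160, so ΔQ = 435; wedge = 37.25 − 15.5 = 21.75.
DWL = ½ × 435 × 21.75 = 4730.625.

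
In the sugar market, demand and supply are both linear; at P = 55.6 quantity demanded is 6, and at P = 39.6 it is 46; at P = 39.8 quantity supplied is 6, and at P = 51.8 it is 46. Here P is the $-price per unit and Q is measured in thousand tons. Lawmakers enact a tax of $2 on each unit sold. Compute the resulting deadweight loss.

$2.86 thousand

Demand slope = (39.6 − 55.6)/(46 − 6) = −0.4, so P = 58 − 0.4Q.
Supply slope = (51.8 − 39.8)/(46 − 6) = 0.3, so P = 38 + 0.3Q.
Competitive equilibrium: 58 − 0.4Q = 38 + 0.3Q → Q* = 28.5714, P* = 46.5714.
With the tax, the buyer price exceeds the seller price by 2: (58 − 0.4Q) − (38 + 0.3Q) = 2 → Q' = 25.7143.
ΔQ = 28.5714 − 25.7143 = 2.8571; the wedge equals the tax, 2.
Welfare loss = ½ × 2.8571 × 2 = $2.86 thousand.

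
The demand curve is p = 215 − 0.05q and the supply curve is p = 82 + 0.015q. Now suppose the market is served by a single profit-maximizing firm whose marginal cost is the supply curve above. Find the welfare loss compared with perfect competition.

Competitive equilibrium: 215 − 0.05q = 82 + 0.015q → q* = 2046.15385, p* = 112.69231.
Marginal revenue: MR = 215 − 0.1q. Set MR = MC: 215 − 0.1q = 82 + 0.015q → q_m = 1156.52174.
Price p_m = 215 − 0.05·1156.52174 = 157.17391; MC(q_m) = 82 + 0.015·1156.52174 = 99.34783.
Competitive q* = 2046.15385, so Δq = 889.63211; wedge = 157.17391 − 99.34783 = 57.82608.
DWL = ½ × 889.63211 × 57.82608 = 25721.97.

25721.97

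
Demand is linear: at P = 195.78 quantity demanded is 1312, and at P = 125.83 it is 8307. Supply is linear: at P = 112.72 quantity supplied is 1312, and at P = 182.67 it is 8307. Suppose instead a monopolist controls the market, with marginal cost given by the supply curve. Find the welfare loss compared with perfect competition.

Demand slope = (125.83 − 195.78)/(8307 − 1312) = −0.01, so P = 208.9 − 0.01Q.
Supply slope = (182.67 − 112.72)/(8307 − 1312) = 0.01, so P = 99.6 + 0.01Q.
Competitive equilibrium: 208.9 − 0.01Q = 99.6 + 0.01Q → Q* = 5465, P* = 154.25.
Marginal revenue: MR = 208.9 − 0.02Q. Set MR = MC: 208.9 − 0.02Q = 99.6 + 0.01Q → Q_m = 3643.3333333.
Price P_m = 208.9 − 0.01·3643.3333333 = 172.4666667; MC(Q_m) = 99.6 + 0.01·3643.3333333 = 136.0333333.
Competitive Q* = 5465, so ΔQ = 1821.6666667; wedge = 172.4666667 − 136.0333333 = 36.4333334.
Welfare loss = ½ × 1821.6666667 × 36.4333334 = 33184.69.

33184.69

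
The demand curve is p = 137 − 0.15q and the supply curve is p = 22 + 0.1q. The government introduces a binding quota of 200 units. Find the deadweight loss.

Competitive equilibrium: 137 − 0.15q = 22 + 0.1q → q* = 460, p* = 68.
At q = 200: demand price = 137 − 0.15·200 = 107; supply price = 22 + 0.1·200 = 42.
Δq = 460 − 200 = 260; wedge = 107 − 42 = 65.
The triangle = ½ × 260 × 65 = 8450.

8450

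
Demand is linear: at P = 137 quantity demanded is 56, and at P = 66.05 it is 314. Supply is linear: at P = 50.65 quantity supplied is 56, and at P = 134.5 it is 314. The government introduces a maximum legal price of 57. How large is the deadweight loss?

4640.98

Demand slope = (66.05 − 137)/(314 − 56) = −0.275, so P = 152.4 − 0.275Q.
Supply slope = (134.5 − 50.65)/(314 − 56) = 0.325, so P = 32.45 + 0.325Q.
Competitive equilibrium: 152.4 − 0.275Q = 32.45 + 0.325Q → Q* = 199.9167, P* = 97.4229.
At the ceiling P = 57, quantity supplied = (57 − 32.45)/0.325 = 75.5385.
Willingness to pay at Q' = 75.5385: 152.4 − 0.275·75.5385 = 131.6269.
ΔQ = 199.9167 − 75.5385 = 124.3782; wedge = 131.6269 − 57 = 74.6269.
The triangle = ½ × 124.3782 × 74.6269 = 4640.98.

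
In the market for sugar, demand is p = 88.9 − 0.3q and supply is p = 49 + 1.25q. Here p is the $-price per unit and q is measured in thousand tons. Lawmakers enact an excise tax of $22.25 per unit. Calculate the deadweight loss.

$159.70 thousand

Competitive equilibrium: 88.9 − 0.3q = 49 + 1.25q → q* = 25.7419, p* = 81.1774.
With the tax, the buyer price exceeds the seller price by 22.25: (88.9 − 0.3q) − (49 + 1.25q) = 22.25 → q' = 11.3871.
Δq = 25.7419 − 11.3871 = 14.3548; the wedge equals the tax, 22.25.
Deadweight loss = ½ × 14.3548 × 22.25 = $159.70 thousand.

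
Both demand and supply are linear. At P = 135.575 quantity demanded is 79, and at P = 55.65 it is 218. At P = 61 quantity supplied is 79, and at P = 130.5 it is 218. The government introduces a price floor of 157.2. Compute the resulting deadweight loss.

6151.63

Demand slope = (55.65 − 135.575)/(218 − 79) = −0.575, so P = 181 − 0.575Q.
Supply slope = (130.5 − 61)/(218 − 79) = 0.5, so P = 21.5 + 0.5Q.
Competitive equilibrium: 181 − 0.575Q = 21.5 + 0.5Q → Q* = 148.3721, P* = 95.686.
At the floor P = 157.2, quantity demanded = (181 − 157.2)/0.575 = 41.3913.
Sellers' marginal cost at Q' = 41.3913: 21.5 + 0.5·41.3913 = 42.1957.
ΔQ = 148.3721 − 41.3913 = 106.9808; wedge = 157.2 − 42.1957 = 115.0043.
DWL = ½ × 106.9808 × 115.0043 = 6151.63.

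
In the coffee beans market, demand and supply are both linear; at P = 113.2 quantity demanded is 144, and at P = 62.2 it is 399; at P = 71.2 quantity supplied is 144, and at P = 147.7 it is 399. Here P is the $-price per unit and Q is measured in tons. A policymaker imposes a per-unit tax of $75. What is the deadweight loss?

$5625

Demand slope = (62.2 − 113.2)/(399 − 144) = −0.2, so P = 142 − 0.2Q.
Supply slope = (147.7 − 71.2)/(399 − 144) = 0.3, so P = 28 + 0.3Q.
Competitive equilibrium: 142 − 0.2Q = 28 + 0.3Q → Q* = 228, P* = 96.4.
With the tax, the buyer price exceeds the seller price by 75: (142 − 0.2Q) − (28 + 0.3Q) = 75 → Q' = 78.
ΔQ = 228 − 78 = 150; the wedge equals the tax, 75.
Deadweight loss = ½ × 150 × 75 = $5625.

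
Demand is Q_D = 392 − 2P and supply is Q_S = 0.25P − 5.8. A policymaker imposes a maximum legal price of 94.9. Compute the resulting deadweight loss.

In inverse form: demand P = 196 − 0.5Q, supply P = 23.2 + 4Q.
Competitive equilibrium: 196 − 0.5Q = 23.2 + 4Q → Q* = 38.4, P* = 176.8.
At the ceiling P = 94.9, quantity supplied = (94.9 − 23.2)/4 = 17.925.
Willingness to pay at Q' = 17.925: 196 − 0.5·17.925 = 187.0375.
ΔQ = 38.4 − 17.925 = 20.475; wedge = 187.0375 − 94.9 = 92.1375.
Welfare loss = ½ × 20.475 × 92.1375 = 943.26.

943.26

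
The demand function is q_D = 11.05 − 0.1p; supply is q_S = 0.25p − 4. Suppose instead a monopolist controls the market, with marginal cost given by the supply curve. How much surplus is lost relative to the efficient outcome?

55.37

In inverse form: demand p = 110.5 − 10q, supply p = 16 + 4q.
Competitive equilibrium: 110.5 − 10q = 16 + 4q → q* = 6.75, p* = 43.
Marginal revenue: MR = 110.5 − 20q. Set MR = MC: 110.5 − 20q = 16 + 4q → q_m = 3.9375.
Price p_m = 110.5 − 10·3.9375 = 71.125; MC(q_m) = 16 + 4·3.9375 = 31.75.
Competitive q* = 6.75, so Δq = 2.8125; wedge = 71.125 − 31.75 = 39.375.
Welfare loss = ½ × 2.8125 × 39.375 = 55.37.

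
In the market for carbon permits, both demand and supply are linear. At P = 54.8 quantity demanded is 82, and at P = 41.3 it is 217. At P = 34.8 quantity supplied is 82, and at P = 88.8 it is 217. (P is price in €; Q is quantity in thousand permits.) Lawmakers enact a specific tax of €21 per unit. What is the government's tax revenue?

€1680 thousand

Demand slope = (41.3 − 54.8)/(217 − 82) = −0.1, so P = 63 − 0.1Q.
Supply slope = (88.8 − 34.8)/(217 − 82) = 0.4, so P = 2 + 0.4Q.
Competitive equilibrium: 63 − 0.1Q = 2 + 0.4Q → Q* = 122, P* = 50.8.
With the tax, the buyer price exceeds the seller price by 21: (63 − 0.1Q) − (2 + 0.4Q) = 21 → Q' = 80.
Tax revenue = 21 × 80 = €1680 thousand.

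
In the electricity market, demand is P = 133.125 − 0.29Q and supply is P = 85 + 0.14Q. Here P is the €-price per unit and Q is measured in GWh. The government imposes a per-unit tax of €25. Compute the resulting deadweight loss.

€726.74

Competitive equilibrium: 133.125 − 0.29Q = 85 + 0.14Q → Q* = 111.9186, P* = 100.6686.
With the tax, the buyer price exceeds the seller price by 25: (133.125 − 0.29Q) − (85 + 0.14Q) = 25 → Q' = 53.7791.
ΔQ = 111.9186 − 53.7791 = 58.1395; the wedge equals the tax, 25.
Deadweight loss = ½ × 58.1395 × 25 = €726.74.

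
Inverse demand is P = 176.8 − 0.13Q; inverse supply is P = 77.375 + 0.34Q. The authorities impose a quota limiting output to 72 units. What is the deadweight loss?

Competitive equilibrium: 176.8 − 0.13Q = 77.375 + 0.34Q → Q* = 211.5426, P* = 149.2995.
At Q = 72: demand price = 176.8 − 0.13·72 = 167.44; supply price = 77.375 + 0.34·72 = 101.855.
ΔQ = 211.5426 − 72 = 139.5426; wedge = 167.44 − 101.855 = 65.585.
Welfare loss = ½ × 139.5426 × 65.585 = 4575.95.

4575.95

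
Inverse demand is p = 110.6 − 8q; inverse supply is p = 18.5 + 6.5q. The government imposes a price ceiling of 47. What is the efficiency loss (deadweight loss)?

28.05

Competitive equilibrium: 110.6 − 8q = 18.5 + 6.5q → q* = 6.3517, p* = 59.7862.
At the ceiling p = 47, quantity supplied = (47 − 18.5)/6.5 = 4.3846.
Willingness to pay at q' = 4.3846: 110.6 − 8·4.3846 = 75.5232.
Δq = 6.3517 − 4.3846 = 1.9671; wedge = 75.5232 − 47 = 28.5232.
The triangle = ½ × 1.9671 × 28.5232 = 28.05.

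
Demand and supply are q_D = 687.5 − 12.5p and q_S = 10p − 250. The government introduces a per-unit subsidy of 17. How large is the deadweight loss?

802.78

In inverse form: demand p = 55 − 0.08q, supply p = 25 + 0.1q.
Competitive equilibrium: 55 − 0.08q = 25 + 0.1q → q* = 166.6667, p* = 41.6667.
The subsidy lowers effective supply by 17: p = 8 + 0.1q.
New quantity: 55 − 0.08q = 8 + 0.1q → q' = 261.1111.
Overproduction Δq = 261.1111 − 166.6667 = 94.4444; wedge = subsidy = 17.
Deadweight loss = ½ × 94.4444 × 17 = 802.78.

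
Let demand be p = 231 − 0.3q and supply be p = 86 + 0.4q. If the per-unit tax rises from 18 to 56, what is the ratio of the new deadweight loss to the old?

9.679

Competitive equilibrium: 231 − 0.3q = 86 + 0.4q → q* = 207.1429, p* = 168.8571.
For a per-unit tax t: Δq = t/0.7, so DWL = ½·t·(t/0.7) = t²/1.4.
At t = 18: DWL = 231.429. At t = 56: DWL = 2240.
Ratio = (56/18)² = 9.679.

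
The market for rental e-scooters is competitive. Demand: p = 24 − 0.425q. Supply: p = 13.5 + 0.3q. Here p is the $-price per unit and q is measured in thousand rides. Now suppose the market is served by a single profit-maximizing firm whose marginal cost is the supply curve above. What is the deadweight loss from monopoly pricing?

Competitive equilibrium: 24 − 0.425q = 13.5 + 0.3q → q* = 14.4828, p* = 17.8448.
Marginal revenue: MR = 24 − 0.85q. Set MR = MC: 24 − 0.85q = 13.5 + 0.3q → q_m = 9.1304.
Price p_m = 24 − 0.425·9.1304 = 20.1196; MC(q_m) = 13.5 + 0.3·9.1304 = 16.2391.
Competitive q* = 14.4828, so Δq = 5.3524; wedge = 20.1196 − 16.2391 = 3.8805.
Welfare loss = ½ × 5.3524 × 3.8805 = $10.38 thousand.

$10.38 thousand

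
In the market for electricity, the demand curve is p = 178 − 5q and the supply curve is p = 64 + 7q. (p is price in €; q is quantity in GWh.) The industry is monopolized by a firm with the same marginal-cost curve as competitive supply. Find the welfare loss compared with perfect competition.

Competitive equilibrium: 178 − 5q = 64 + 7q → q* = 9.5, p* = 130.5.
Marginal revenue: MR = 178 − 10q. Set MR = MC: 178 − 10q = 64 + 7q → q_m = 6.7059.
Price p_m = 178 − 5·6.7059 = 144.4705; MC(q_m) = 64 + 7·6.7059 = 110.9413.
Competitive q* = 9.5, so Δq = 2.7941; wedge = 144.4705 − 110.9413 = 33.5292.
Deadweight loss = ½ × 2.7941 × 33.5292 = €46.84.

€46.84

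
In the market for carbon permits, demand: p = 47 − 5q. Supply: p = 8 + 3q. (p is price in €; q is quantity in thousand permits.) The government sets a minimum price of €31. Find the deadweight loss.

€11.22 thousand

Competitive equilibrium: 47 − 5q = 8 + 3q → q* = 4.875, p* = 22.625.
At the floor p = 31, quantity demanded = (47 − 31)/5 = 3.2.
Sellers' marginal cost at q' = 3.2: 8 + 3·3.2 = 17.6.
Δq = 4.875 − 3.2 = 1.675; wedge = 31 − 17.6 = 13.4.
The triangle = ½ × 1.675 × 13.4 = €11.22 thousand.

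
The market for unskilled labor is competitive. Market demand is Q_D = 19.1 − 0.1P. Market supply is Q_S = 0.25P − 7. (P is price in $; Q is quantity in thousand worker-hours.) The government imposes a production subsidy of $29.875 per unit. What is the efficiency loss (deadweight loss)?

$31.88 thousand

In inverse form: demand P = 191 − 10Q, supply P = 28 + 4Q.
Competitive equilibrium: 191 − 10Q = 28 + 4Q → Q* = 11.6429, P* = 74.5714.
The subsidy lowers effective supply by 29.875: P = 4Q − 1.875.
New quantity: 191 − 10Q = 4Q − 1.875 → Q' = 13.7768.
Overproduction ΔQ = 13.7768 − 11.6429 = 2.1339; wedge = subsidy = 29.875.
Welfare loss = ½ × 2.1339 × 29.875 = $31.88 thousand.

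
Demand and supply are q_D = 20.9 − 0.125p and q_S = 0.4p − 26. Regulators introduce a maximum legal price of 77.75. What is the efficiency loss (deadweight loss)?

In inverse form: demand p = 167.2 − 8q, supply p = 65 + 2.5q.
Competitive equilibrium: 167.2 − 8q = 65 + 2.5q → q* = 9.7333, p* = 89.3333.
At the ceiling p = 77.75, quantity supplied = (77.75 − 65)/2.5 = 5.1.
Willingness to pay at q' = 5.1: 167.2 − 8·5.1 = 126.4.
Δq = 9.7333 − 5.1 = 4.6333; wedge = 126.4 − 77.75 = 48.65.
Welfare loss = ½ × 4.6333 × 48.65 = 112.71.

112.71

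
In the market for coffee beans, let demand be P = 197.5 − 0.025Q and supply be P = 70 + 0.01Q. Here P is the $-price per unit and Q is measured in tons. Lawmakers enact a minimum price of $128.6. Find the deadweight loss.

Competitive equilibrium: 197.5 − 0.025Q = 70 + 0.01Q → Q* = 3642.8571, P* = 106.4286.
At the floor P = 128.6, quantity demanded = (197.5 − 128.6)/0.025 = 2756.
Sellers' marginal cost at Q' = 2756: 70 + 0.01·2756 = 97.56.
ΔQ = 3642.8571 − 2756 = 886.8571; wedge = 128.6 − 97.56 = 31.04.
Deadweight loss = ½ × 886.8571 × 31.04 = $13764.02.

$13764.02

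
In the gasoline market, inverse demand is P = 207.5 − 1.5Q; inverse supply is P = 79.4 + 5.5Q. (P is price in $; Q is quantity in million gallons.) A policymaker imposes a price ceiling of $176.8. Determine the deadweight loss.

$1.22 million

Competitive equilibrium: 207.5 − 1.5Q = 79.4 + 5.5Q → Q* = 18.3, P* = 180.05.
At the ceiling P = 176.8, quantity supplied = (176.8 − 79.4)/5.5 = 17.7091.
Willingness to pay at Q' = 17.7091: 207.5 − 1.5·17.7091 = 180.9364.
ΔQ = 18.3 − 17.7091 = 0.5909; wedge = 180.9364 − 176.8 = 4.1364.
The triangle = ½ × 0.5909 × 4.1364 = $1.22 million.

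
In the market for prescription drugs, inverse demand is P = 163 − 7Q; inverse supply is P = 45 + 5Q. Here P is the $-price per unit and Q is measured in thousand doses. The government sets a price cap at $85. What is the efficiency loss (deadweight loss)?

$20.17 thousand

Competitive equilibrium: 163 − 7Q = 45 + 5Q → Q* = 9.8333, P* = 94.1667.
At the ceiling P = 85, quantity supplied = (85 − 45)/5 = 8.
Willingness to pay at Q' = 8: 163 − 7·8 = 107.
ΔQ = 9.8333 − 8 = 1.8333; wedge = 107 − 85 = 22.
Welfare loss = ½ × 1.8333 × 22 = $20.17 thousand.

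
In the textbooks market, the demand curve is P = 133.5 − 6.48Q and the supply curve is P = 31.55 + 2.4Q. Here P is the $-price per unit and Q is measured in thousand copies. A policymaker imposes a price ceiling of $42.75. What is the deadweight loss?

Competitive equilibrium: 133.5 − 6.48Q = 31.55 + 2.4Q → Q* = 11.4809, P* = 59.1041.
At the ceiling P = 42.75, quantity supplied = (42.75 − 31.55)/2.4 = 4.6667.
Willingness to pay at Q' = 4.6667: 133.5 − 6.48·4.6667 = 103.2598.
ΔQ = 11.4809 − 4.6667 = 6.8142; wedge = 103.2598 − 42.75 = 60.5098.
The triangle = ½ × 6.8142 × 60.5098 = $206.16 thousand.

$206.16 thousand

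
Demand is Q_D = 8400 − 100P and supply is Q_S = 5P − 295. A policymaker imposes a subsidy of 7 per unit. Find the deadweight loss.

In inverse form: demand P = 84 − 0.01Q, supply P = 59 + 0.2Q.
Competitive equilibrium: 84 − 0.01Q = 59 + 0.2Q → Q* = 119.0476, P* = 82.8095.
The subsidy lowers effective supply by 7: P = 52 + 0.2Q.
New quantity: 84 − 0.01Q = 52 + 0.2Q → Q' = 152.381.
Overproduction ΔQ = 152.381 − 119.0476 = 33.3334; wedge = subsidy = 7.
Deadweight loss = ½ × 33.3334 × 7 = 116.67.

116.67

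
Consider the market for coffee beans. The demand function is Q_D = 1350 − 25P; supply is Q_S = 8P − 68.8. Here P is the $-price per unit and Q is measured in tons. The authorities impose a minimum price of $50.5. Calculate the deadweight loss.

In inverse form: demand P = 54 − 0.04Q, supply P = 8.6 + 0.125Q.
Competitive equilibrium: 54 − 0.04Q = 8.6 + 0.125Q → Q* = 275.1515, P* = 42.9939.
At the floor P = 50.5, quantity demanded = (54 − 50.5)/0.04 = 87.5.
Sellers' marginal cost at Q' = 87.5: 8.6 + 0.125·87.5 = 19.5375.
ΔQ = 275.1515 − 87.5 = 187.6515; wedge = 50.5 − 19.5375 = 30.9625.
Deadweight loss = ½ × 187.6515 × 30.9625 = $2905.08.

$2905.08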